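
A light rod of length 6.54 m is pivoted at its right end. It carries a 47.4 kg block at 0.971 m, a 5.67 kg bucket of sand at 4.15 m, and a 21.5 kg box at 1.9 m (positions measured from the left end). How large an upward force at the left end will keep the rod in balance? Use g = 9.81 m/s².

F ≈ 566 N

About the right end:
Block: 47.4 × 9.81 = 465 N down at 0.971 m → arm 5.569 m, τ = 465 × 5.569 = 2590 N·m counterclockwise.
Bucket of sand: 5.67 × 9.81 = 55.62 N down at 4.15 m → arm 2.39 m, τ = 55.62 × 2.39 = 132.9 N·m counterclockwise.
Box: 21.5 × 9.81 = 210.9 N down at 1.9 m → arm 4.64 m, τ = 210.9 × 4.64 = 978.6 N·m counterclockwise.
Net moment of the loads = 3702 N·m counterclockwise.
The upward force F acts at the left end, arm 6.54 m, giving F × 6.54 clockwise.
Setting net torque to zero: F × 6.54 = 3702 → F = 3702 / 6.54 = 566 N.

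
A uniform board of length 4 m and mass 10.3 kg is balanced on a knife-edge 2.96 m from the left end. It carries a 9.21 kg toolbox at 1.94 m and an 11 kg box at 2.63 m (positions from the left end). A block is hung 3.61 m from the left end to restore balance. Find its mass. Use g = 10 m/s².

About the knife-edge (at 2.96 m from the left end):
Beam weight: 10.3 × 10 = 103 N down at 2 m → arm 0.96 m, τ = 103 × 0.96 = 98.88 N·m counterclockwise.
Toolbox: 9.21 × 10 = 92.1 N down at 1.94 m → arm 1.02 m, τ = 92.1 × 1.02 = 93.94 N·m counterclockwise.
Box: 11 × 10 = 110 N down at 2.63 m → arm 0.33 m, τ = 110 × 0.33 = 36.3 N·m counterclockwise.
Net moment of known loads = 229.1 N·m counterclockwise.
An unknown mass m at 3.61 m has arm 0.65 m; its moment is m·g·0.65 clockwise.
For rotational equilibrium, m × 10 × 0.65 = 229.1, so m = 229.1 / (10 × 0.65) = 35.2 kg.

m ≈ 35.2 kg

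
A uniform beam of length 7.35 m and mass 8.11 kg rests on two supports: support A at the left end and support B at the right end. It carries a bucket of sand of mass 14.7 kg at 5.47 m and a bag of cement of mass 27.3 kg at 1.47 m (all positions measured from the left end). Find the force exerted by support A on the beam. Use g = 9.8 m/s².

R_A ≈ 291 N

Take moments about support B.
Beam weight: 8.11 × 9.8 = 79.48 N down at 3.675 m → arm 3.675 m, τ = 79.48 × 3.675 = 292.1 N·m counterclockwise.
Bucket of sand: 14.7 × 9.8 = 144.1 N down at 5.47 m → arm 1.88 m, τ = 144.1 × 1.88 = 270.9 N·m counterclockwise.
Bag of cement: 27.3 × 9.8 = 267.5 N down at 1.47 m → arm 5.88 m, τ = 267.5 × 5.88 = 1573 N·m counterclockwise.
Net load moment about support B = 2136 N·m counterclockwise.
Reaction R at support A is upward at 0 m, arm 7.35 m → moment R × 7.35 clockwise.
Στ = 0 ⇒ R × 7.35 = 2136 ⇒ R = 291 N.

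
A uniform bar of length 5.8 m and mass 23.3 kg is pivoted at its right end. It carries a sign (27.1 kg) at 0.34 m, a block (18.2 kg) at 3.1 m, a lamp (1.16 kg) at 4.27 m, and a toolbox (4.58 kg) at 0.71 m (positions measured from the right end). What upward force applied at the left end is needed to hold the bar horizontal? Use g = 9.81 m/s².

F ≈ 239 N

Take moments about the right end.
Beam weight: 23.3 × 9.81 = 228.6 N down at 2.9 m → arm 2.9 m, τ = 228.6 × 2.9 = 662.9 N·m counterclockwise.
Sign: 27.1 × 9.81 = 265.9 N down at 0.34 m → arm 0.34 m, τ = 265.9 × 0.34 = 90.41 N·m counterclockwise.
Block: 18.2 × 9.81 = 178.5 N down at 3.1 m → arm 3.1 m, τ = 178.5 × 3.1 = 553.4 N·m counterclockwise.
Lamp: 1.16 × 9.81 = 11.38 N down at 4.27 m → arm 4.27 m, τ = 11.38 × 4.27 = 48.59 N·m counterclockwise.
Toolbox: 4.58 × 9.81 = 44.93 N down at 0.71 m → arm 0.71 m, τ = 44.93 × 0.71 = 31.9 N·m counterclockwise.
Net moment of the loads = 1387 N·m counterclockwise.
The upward force F acts at the left end, arm 5.8 m, giving F × 5.8 clockwise.
For rotational equilibrium, F × 5.8 = 1387, so F = 1387 / 5.8 = 239 N.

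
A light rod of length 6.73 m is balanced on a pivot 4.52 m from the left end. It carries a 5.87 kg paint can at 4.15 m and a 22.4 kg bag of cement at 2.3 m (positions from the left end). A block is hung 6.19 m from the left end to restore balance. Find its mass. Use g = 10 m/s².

m ≈ 31.1 kg

Take moments about the pivot (at 4.52 m from the left end).
Paint can: 5.87 × 10 = 58.7 N down at 4.15 m → arm 0.37 m, τ = 58.7 × 0.37 = 21.72 N·m counterclockwise.
Bag of cement: 22.4 × 10 = 224 N down at 2.3 m → arm 2.22 m, τ = 224 × 2.22 = 497.3 N·m counterclockwise.
Net moment of known loads = 519 N·m counterclockwise.
An unknown mass m at 6.19 m has arm 1.67 m; its moment is m·g·1.67 clockwise.
Στ = 0 ⇒ m × 10 × 1.67 = 519 ⇒ m = 519 / (10 × 1.67) = 31.1 kg.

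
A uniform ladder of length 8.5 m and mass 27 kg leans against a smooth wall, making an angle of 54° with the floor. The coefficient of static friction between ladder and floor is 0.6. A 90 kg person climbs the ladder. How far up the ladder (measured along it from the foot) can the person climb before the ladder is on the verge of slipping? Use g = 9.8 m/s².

Take moments about the foot of the ladder.
Ladder weight 27×9.8 = 264.6 N acts at 4.25 m along the ladder; its horizontal arm is 4.25·cos54° = 2.498 m → τ = 661 N·m clockwise.
Person weight 90×9.8 = 882 N at distance d → arm d·cos54° → τ = 882·d·0.5878 clockwise.
Wall normal N at the top has arm L sinθ = 6.877 m counterclockwise, so Στ = 0 gives N·6.877 = 661 + 518.4·d.
ΣFy = 0 ⇒ N_floor = 1147 N, so the maximum friction is μ_s·N_floor = 0.6×1147 = 688.2 N. ΣFx = 0 ⇒ N_wall = f, so at the slipping point N = 688.2 N.
Substituting: 688.2×6.877 = 661 + 518.4·d ⇒ d = (4733 − 661) / 518.4 = 7.85 m.

d ≈ 7.85 m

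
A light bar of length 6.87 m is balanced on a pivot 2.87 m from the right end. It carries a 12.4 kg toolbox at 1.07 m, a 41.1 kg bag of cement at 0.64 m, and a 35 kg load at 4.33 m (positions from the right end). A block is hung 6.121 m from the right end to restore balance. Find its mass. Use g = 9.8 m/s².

About the pivot (at 2.87 m from the right end):
Toolbox: 12.4 × 9.8 = 121.5 N down at 1.07 m → arm 1.8 m, τ = 121.5 × 1.8 = 218.7 N·m clockwise.
Bag of cement: 41.1 × 9.8 = 402.8 N down at 0.64 m → arm 2.23 m, τ = 402.8 × 2.23 = 898.2 N·m clockwise.
Load: 35 × 9.8 = 343 N down at 4.33 m → arm 1.46 m, τ = 343 × 1.46 = 500.8 N·m counterclockwise.
Net moment of known loads = 616.1 N·m clockwise.
An unknown mass m at 6.121 m has arm 3.251 m; its moment is m·g·3.251 counterclockwise.
Balancing moments: m × 9.8 × 3.251 = 616.1, giving m = 616.1 / (9.8 × 3.251) = 19.3 kg.

m ≈ 19.3 kg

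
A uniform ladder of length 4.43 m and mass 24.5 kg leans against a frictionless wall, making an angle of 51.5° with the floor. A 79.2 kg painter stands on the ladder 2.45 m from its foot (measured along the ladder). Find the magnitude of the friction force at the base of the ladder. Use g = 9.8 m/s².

Take moments about the foot of the ladder.
Ladder weight 24.5×9.8 = 240.1 N acts at 2.215 m along the ladder; its horizontal arm is 2.215·cos51.5° = 1.379 m → τ = 331.1 N·m clockwise.
Painter: 79.2×9.8 = 776.2 N at 2.45 m → arm 1.525 m → τ = 1184 N·m clockwise.
Wall normal N acts horizontally at the top; its moment arm is the height L sinθ = 4.43·sin51.5° = 3.467 m, counterclockwise.
Στ = 0 ⇒ N × 3.467 = 1515 ⇒ N = 437 N.
ΣFx = 0: friction at the foot balances the wall's push, so f = N_wall = 437 N.

f ≈ 437 N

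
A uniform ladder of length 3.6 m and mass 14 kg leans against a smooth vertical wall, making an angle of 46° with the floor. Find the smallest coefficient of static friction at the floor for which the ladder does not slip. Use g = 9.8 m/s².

Take moments about the foot of the ladder.
Ladder weight 14×9.8 = 137.2 N acts at 1.8 m along the ladder; its horizontal arm is 1.8·cos46° = 1.25 m → τ = 171.5 N·m clockwise.
Wall normal N acts horizontally at the top; its moment arm is the height L sinθ = 3.6·sin46° = 2.59 m, counterclockwise.
Στ = 0 ⇒ N × 2.59 = 171.5 ⇒ N = 66.22 N.
ΣFx = 0 ⇒ f = N_wall = 66.22 N. ΣFy = 0 ⇒ N_floor = 137.2 N.
μ_min = f / N_floor = 66.22 / 137.2 = 0.483.

μ_min ≈ 0.483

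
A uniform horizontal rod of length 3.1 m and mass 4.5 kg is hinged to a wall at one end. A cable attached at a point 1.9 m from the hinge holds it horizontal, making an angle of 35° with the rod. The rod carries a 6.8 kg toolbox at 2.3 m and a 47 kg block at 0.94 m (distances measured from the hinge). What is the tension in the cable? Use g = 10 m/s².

Taking torques about the hinge:
Beam weight: 4.5 × 10 = 45 N down at 1.55 m → arm 1.55 m, τ = 45 × 1.55 = 69.75 N·m clockwise.
Toolbox: 6.8 × 10 = 68 N down at 2.3 m → arm 2.3 m, τ = 68 × 2.3 = 156.4 N·m clockwise.
Block: 47 × 10 = 470 N down at 0.94 m → arm 0.94 m, τ = 470 × 0.94 = 441.8 N·m clockwise.
Total clockwise load moment = 668 N·m.
The cable tension T acts at 1.9 m; only its component perpendicular to the rod, T sinθ, produces torque. sin 35° = 0.5736.
For rotational equilibrium, T × 1.9 × 0.5736 = 668, so T = 668 / 1.09 = 613 N.

T ≈ 613 N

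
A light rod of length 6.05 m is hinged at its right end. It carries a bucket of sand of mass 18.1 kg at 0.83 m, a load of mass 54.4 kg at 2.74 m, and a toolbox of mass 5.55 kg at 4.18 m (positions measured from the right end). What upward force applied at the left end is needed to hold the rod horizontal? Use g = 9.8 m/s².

F ≈ 303 N

Sum moments about the right end (the unknown pivot reaction has zero arm there).
Bucket of sand: 18.1 × 9.8 = 177.4 N down at 0.83 m → arm 0.83 m, τ = 177.4 × 0.83 = 147.2 N·m counterclockwise.
Load: 54.4 × 9.8 = 533.1 N down at 2.74 m → arm 2.74 m, τ = 533.1 × 2.74 = 1461 N·m counterclockwise.
Toolbox: 5.55 × 9.8 = 54.39 N down at 4.18 m → arm 4.18 m, τ = 54.39 × 4.18 = 227.4 N·m counterclockwise.
Net moment of the loads = 1836 N·m counterclockwise.
The upward force F acts at the left end, arm 6.05 m, giving F × 6.05 clockwise.
For rotational equilibrium, F × 6.05 = 1836, so F = 1836 / 6.05 = 303 N.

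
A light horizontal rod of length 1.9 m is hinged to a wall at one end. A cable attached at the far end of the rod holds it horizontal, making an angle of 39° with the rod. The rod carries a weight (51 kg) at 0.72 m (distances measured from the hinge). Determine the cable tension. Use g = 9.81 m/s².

T ≈ 301 N

Choose the hinge as the axis so the unknown hinge reaction has zero arm there.
Weight: 51 × 9.81 = 500.3 N down at 0.72 m → arm 0.72 m, τ = 500.3 × 0.72 = 360.2 N·m clockwise.
Total clockwise load moment = 360.2 N·m.
The cable tension T acts at 1.9 m; only its component perpendicular to the rod, T sinθ, produces torque. sin 39° = 0.6293.
Setting net torque to zero: T × 1.9 × 0.6293 = 360.2 → T = 360.2 / 1.196 = 301 N.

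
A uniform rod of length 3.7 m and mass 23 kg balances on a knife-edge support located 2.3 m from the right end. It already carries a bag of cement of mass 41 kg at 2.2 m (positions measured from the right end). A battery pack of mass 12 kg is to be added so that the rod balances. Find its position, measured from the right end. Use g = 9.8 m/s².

x ≈ 3.5 m from the right end

About the knife-edge support (at 2.3 m from the right end):
Beam weight: 23 × 9.8 = 225.4 N down at 1.85 m → arm 0.45 m, τ = 225.4 × 0.45 = 101.4 N·m clockwise.
Bag of cement: 41 × 9.8 = 401.8 N down at 2.2 m → arm 0.1 m, τ = 401.8 × 0.1 = 40.18 N·m clockwise.
Net moment of existing loads = 141.6 N·m clockwise.
The battery pack weighs 12 × 9.8 = 117.6 N and must supply an equal counterclockwise moment, so its lever arm about the knife-edge support is 141.6 / 117.6 = 1.2 m.
That puts it at 2.3 + 1.2 = 3.5 m from the right end.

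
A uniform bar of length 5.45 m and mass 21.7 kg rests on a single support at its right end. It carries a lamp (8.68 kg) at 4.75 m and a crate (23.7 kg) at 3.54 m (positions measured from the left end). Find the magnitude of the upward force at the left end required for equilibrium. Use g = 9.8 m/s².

Taking torques about the right end:
Beam weight: 21.7 × 9.8 = 212.7 N down at 2.725 m → arm 2.725 m, τ = 212.7 × 2.725 = 579.6 N·m counterclockwise.
Lamp: 8.68 × 9.8 = 85.06 N down at 4.75 m → arm 0.7 m, τ = 85.06 × 0.7 = 59.54 N·m counterclockwise.
Crate: 23.7 × 9.8 = 232.3 N down at 3.54 m → arm 1.91 m, τ = 232.3 × 1.91 = 443.7 N·m counterclockwise.
Net moment of the loads = 1083 N·m counterclockwise.
The upward force F acts at the left end, arm 5.45 m, giving F × 5.45 clockwise.
Setting net torque to zero: F × 5.45 = 1083 → F = 1083 / 5.45 = 199 N.

F ≈ 199 N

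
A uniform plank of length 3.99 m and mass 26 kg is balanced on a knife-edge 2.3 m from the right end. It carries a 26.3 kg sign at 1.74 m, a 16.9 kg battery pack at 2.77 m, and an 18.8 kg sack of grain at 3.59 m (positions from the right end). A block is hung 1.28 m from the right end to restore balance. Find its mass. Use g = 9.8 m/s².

m ≈ 9.35 kg

Take moments about the knife-edge (at 2.3 m from the right end).
Beam weight: 26 × 9.8 = 254.8 N down at 1.995 m → arm 0.305 m, τ = 254.8 × 0.305 = 77.71 N·m clockwise.
Sign: 26.3 × 9.8 = 257.7 N down at 1.74 m → arm 0.56 m, τ = 257.7 × 0.56 = 144.3 N·m clockwise.
Battery pack: 16.9 × 9.8 = 165.6 N down at 2.77 m → arm 0.47 m, τ = 165.6 × 0.47 = 77.83 N·m counterclockwise.
Sack of grain: 18.8 × 9.8 = 184.2 N down at 3.59 m → arm 1.29 m, τ = 184.2 × 1.29 = 237.6 N·m counterclockwise.
Net moment of known loads = 93.42 N·m counterclockwise.
An unknown mass m at 1.28 m has arm 1.02 m; its moment is m·g·1.02 clockwise.
Στ = 0 ⇒ m × 9.8 × 1.02 = 93.42 ⇒ m = 93.42 / (9.8 × 1.02) = 9.35 kg.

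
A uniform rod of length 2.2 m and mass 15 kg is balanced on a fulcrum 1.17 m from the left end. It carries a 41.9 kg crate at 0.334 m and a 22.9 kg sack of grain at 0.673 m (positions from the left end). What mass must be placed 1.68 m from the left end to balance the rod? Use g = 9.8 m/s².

Choose the fulcrum (at 1.17 m from the left end) as the axis so the support reaction has zero arm there.
Beam weight: 15 × 9.8 = 147 N down at 1.1 m → arm 0.07 m, τ = 147 × 0.07 = 10.29 N·m counterclockwise.
Crate: 41.9 × 9.8 = 410.6 N down at 0.334 m → arm 0.836 m, τ = 410.6 × 0.836 = 343.3 N·m counterclockwise.
Sack of grain: 22.9 × 9.8 = 224.4 N down at 0.673 m → arm 0.497 m, τ = 224.4 × 0.497 = 111.5 N·m counterclockwise.
Net moment of known loads = 465.1 N·m counterclockwise.
An unknown mass m at 1.68 m has arm 0.51 m; its moment is m·g·0.51 clockwise.
Setting net torque to zero: m × 9.8 × 0.51 = 465.1 → m = 465.1 / (9.8 × 0.51) = 93.1 kg.

m ≈ 93.1 kg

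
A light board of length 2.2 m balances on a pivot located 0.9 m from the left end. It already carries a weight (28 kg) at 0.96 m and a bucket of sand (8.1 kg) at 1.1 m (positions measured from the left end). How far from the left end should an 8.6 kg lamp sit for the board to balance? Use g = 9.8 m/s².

Sum moments about the pivot (at 0.9 m from the left end) (the support reaction has zero arm there).
Weight: 28 × 9.8 = 274.4 N down at 0.96 m → arm 0.06 m, τ = 274.4 × 0.06 = 16.46 N·m clockwise.
Bucket of sand: 8.1 × 9.8 = 79.38 N down at 1.1 m → arm 0.2 m, τ = 79.38 × 0.2 = 15.88 N·m clockwise.
Net moment of existing loads = 32.34 N·m clockwise.
The lamp weighs 8.6 × 9.8 = 84.28 N and must supply an equal counterclockwise moment, so its lever arm about the pivot is 32.34 / 84.28 = 0.384 m.
That puts it at 0.9 − 0.384 = 0.516 m from the left end.

x ≈ 0.516 m from the left end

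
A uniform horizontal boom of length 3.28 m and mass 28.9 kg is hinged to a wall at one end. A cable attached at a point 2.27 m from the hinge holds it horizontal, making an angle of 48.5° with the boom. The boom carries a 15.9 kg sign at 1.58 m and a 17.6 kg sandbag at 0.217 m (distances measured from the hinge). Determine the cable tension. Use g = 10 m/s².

Choose the hinge as the axis so the unknown hinge reaction has zero arm there.
Beam weight: 28.9 × 10 = 289 N down at 1.64 m → arm 1.64 m, τ = 289 × 1.64 = 474 N·m clockwise.
Sign: 15.9 × 10 = 159 N down at 1.58 m → arm 1.58 m, τ = 159 × 1.58 = 251.2 N·m clockwise.
Sandbag: 17.6 × 10 = 176 N down at 0.217 m → arm 0.217 m, τ = 176 × 0.217 = 38.19 N·m clockwise.
Total clockwise load moment = 763.4 N·m.
The cable tension T acts at 2.27 m; only its component perpendicular to the boom, T sinθ, produces torque. sin 48.5° = 0.749.
Setting net torque to zero: T × 2.27 × 0.749 = 763.4 → T = 763.4 / 1.7 = 449 N.

T ≈ 449 N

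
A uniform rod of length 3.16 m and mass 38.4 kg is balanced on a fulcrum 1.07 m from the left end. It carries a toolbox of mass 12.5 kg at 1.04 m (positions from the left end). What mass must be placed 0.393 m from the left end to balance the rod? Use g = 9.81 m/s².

Sum moments about the fulcrum (at 1.07 m from the left end) (the support reaction has zero arm there).
Beam weight: 38.4 × 9.81 = 376.7 N down at 1.58 m → arm 0.51 m, τ = 376.7 × 0.51 = 192.1 N·m clockwise.
Toolbox: 12.5 × 9.81 = 122.6 N down at 1.04 m → arm 0.03 m, τ = 122.6 × 0.03 = 3.678 N·m counterclockwise.
Net moment of known loads = 188.4 N·m clockwise.
An unknown mass m at 0.393 m has arm 0.677 m; its moment is m·g·0.677 counterclockwise.
Balancing moments: m × 9.81 × 0.677 = 188.4, giving m = 188.4 / (9.81 × 0.677) = 28.4 kg.

m ≈ 28.4 kg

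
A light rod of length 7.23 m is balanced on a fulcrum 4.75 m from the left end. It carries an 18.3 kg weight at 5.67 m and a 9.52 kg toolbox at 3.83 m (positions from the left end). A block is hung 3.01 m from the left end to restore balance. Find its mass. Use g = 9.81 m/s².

Sum moments about the fulcrum (at 4.75 m from the left end) (the support reaction has zero arm there).
Weight: 18.3 × 9.81 = 179.5 N down at 5.67 m → arm 0.92 m, τ = 179.5 × 0.92 = 165.1 N·m clockwise.
Toolbox: 9.52 × 9.81 = 93.39 N down at 3.83 m → arm 0.92 m, τ = 93.39 × 0.92 = 85.92 N·m counterclockwise.
Net moment of known loads = 79.18 N·m clockwise.
An unknown mass m at 3.01 m has arm 1.74 m; its moment is m·g·1.74 counterclockwise.
Balancing moments: m × 9.81 × 1.74 = 79.18, giving m = 79.18 / (9.81 × 1.74) = 4.64 kg.

m ≈ 4.64 kg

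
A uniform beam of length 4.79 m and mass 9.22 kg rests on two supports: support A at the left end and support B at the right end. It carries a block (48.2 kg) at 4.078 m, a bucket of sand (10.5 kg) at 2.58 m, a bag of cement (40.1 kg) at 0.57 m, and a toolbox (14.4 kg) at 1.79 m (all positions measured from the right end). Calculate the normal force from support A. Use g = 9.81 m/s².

R_A ≈ 603 N

Taking torques about support B:
Beam weight: 9.22 × 9.81 = 90.45 N down at 2.395 m → arm 2.395 m, τ = 90.45 × 2.395 = 216.6 N·m counterclockwise.
Block: 48.2 × 9.81 = 472.8 N down at 4.078 m → arm 4.078 m, τ = 472.8 × 4.078 = 1928 N·m counterclockwise.
Bucket of sand: 10.5 × 9.81 = 103 N down at 2.58 m → arm 2.58 m, τ = 103 × 2.58 = 265.7 N·m counterclockwise.
Bag of cement: 40.1 × 9.81 = 393.4 N down at 0.57 m → arm 0.57 m, τ = 393.4 × 0.57 = 224.2 N·m counterclockwise.
Toolbox: 14.4 × 9.81 = 141.3 N down at 1.79 m → arm 1.79 m, τ = 141.3 × 1.79 = 252.9 N·m counterclockwise.
Net load moment about support B = 2887 N·m counterclockwise.
Reaction R at support A is upward at 4.79 m, arm 4.79 m → moment R × 4.79 clockwise.
Setting net torque to zero: R × 4.79 = 2887 → R = 603 N.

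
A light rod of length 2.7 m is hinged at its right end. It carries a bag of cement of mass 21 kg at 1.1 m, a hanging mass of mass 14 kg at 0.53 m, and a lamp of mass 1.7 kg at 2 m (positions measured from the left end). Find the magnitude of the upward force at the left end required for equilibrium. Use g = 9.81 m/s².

About the right end:
Bag of cement: 21 × 9.81 = 206 N down at 1.1 m → arm 1.6 m, τ = 206 × 1.6 = 329.6 N·m counterclockwise.
Hanging mass: 14 × 9.81 = 137.3 N down at 0.53 m → arm 2.17 m, τ = 137.3 × 2.17 = 297.9 N·m counterclockwise.
Lamp: 1.7 × 9.81 = 16.68 N down at 2 m → arm 0.7 m, τ = 16.68 × 0.7 = 11.68 N·m counterclockwise.
Net moment of the loads = 639.2 N·m counterclockwise.
The upward force F acts at the left end, arm 2.7 m, giving F × 2.7 clockwise.
Στ = 0 ⇒ F × 2.7 = 639.2 ⇒ F = 639.2 / 2.7 = 237 N.

F ≈ 237 N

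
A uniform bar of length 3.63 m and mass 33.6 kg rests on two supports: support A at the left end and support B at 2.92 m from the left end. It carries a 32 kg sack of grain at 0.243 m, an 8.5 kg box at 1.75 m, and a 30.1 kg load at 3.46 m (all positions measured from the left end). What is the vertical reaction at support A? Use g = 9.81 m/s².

R_A ≈ 391 N

About support B:
Beam weight: 33.6 × 9.81 = 329.6 N down at 1.815 m → arm 1.105 m, τ = 329.6 × 1.105 = 364.2 N·m counterclockwise.
Sack of grain: 32 × 9.81 = 313.9 N down at 0.243 m → arm 2.677 m, τ = 313.9 × 2.677 = 840.3 N·m counterclockwise.
Box: 8.5 × 9.81 = 83.39 N down at 1.75 m → arm 1.17 m, τ = 83.39 × 1.17 = 97.57 N·m counterclockwise.
Load: 30.1 × 9.81 = 295.3 N down at 3.46 m → arm 0.54 m, τ = 295.3 × 0.54 = 159.5 N·m clockwise.
Net load moment about support B = 1143 N·m counterclockwise.
Reaction R at support A is upward at 0 m, arm 2.92 m → moment R × 2.92 clockwise.
Balancing moments: R × 2.92 = 1143, giving R = 391 N.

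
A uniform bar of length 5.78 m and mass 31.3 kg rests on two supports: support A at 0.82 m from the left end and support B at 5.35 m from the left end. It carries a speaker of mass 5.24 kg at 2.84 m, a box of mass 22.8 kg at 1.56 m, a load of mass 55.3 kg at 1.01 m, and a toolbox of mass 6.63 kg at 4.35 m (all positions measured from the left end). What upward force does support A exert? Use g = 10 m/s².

Choose support B as the axis so its reaction then has zero moment arm.
Beam weight: 31.3 × 10 = 313 N down at 2.89 m → arm 2.46 m, τ = 313 × 2.46 = 770 N·m counterclockwise.
Speaker: 5.24 × 10 = 52.4 N down at 2.84 m → arm 2.51 m, τ = 52.4 × 2.51 = 131.5 N·m counterclockwise.
Box: 22.8 × 10 = 228 N down at 1.56 m → arm 3.79 m, τ = 228 × 3.79 = 864.1 N·m counterclockwise.
Load: 55.3 × 10 = 553 N down at 1.01 m → arm 4.34 m, τ = 553 × 4.34 = 2400 N·m counterclockwise.
Toolbox: 6.63 × 10 = 66.3 N down at 4.35 m → arm 1 m, τ = 66.3 × 1 = 66.3 N·m counterclockwise.
Net load moment about support B = 4232 N·m counterclockwise.
Reaction R at support A is upward at 0.82 m, arm 4.53 m → moment R × 4.53 clockwise.
Balancing moments: R × 4.53 = 4232, giving R = 934 N.

R_A ≈ 934 N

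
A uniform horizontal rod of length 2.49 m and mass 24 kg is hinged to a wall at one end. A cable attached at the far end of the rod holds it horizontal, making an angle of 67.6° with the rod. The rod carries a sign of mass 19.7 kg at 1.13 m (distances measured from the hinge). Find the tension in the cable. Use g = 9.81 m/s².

T ≈ 222 N

Take moments about the hinge.
Beam weight: 24 × 9.81 = 235.4 N down at 1.245 m → arm 1.245 m, τ = 235.4 × 1.245 = 293.1 N·m clockwise.
Sign: 19.7 × 9.81 = 193.3 N down at 1.13 m → arm 1.13 m, τ = 193.3 × 1.13 = 218.4 N·m clockwise.
Total clockwise load moment = 511.5 N·m.
The cable tension T acts at 2.49 m; only its component perpendicular to the rod, T sinθ, produces torque. sin 67.6° = 0.9245.
Balancing moments: T × 2.49 × 0.9245 = 511.5, giving T = 511.5 / 2.302 = 222 N.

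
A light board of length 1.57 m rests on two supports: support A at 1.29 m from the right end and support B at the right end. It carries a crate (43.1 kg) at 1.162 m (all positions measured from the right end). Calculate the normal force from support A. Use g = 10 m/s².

R_A ≈ 388 N

Choose support B as the axis so its reaction then has zero moment arm.
Crate: 43.1 × 10 = 431 N down at 1.162 m → arm 1.162 m, τ = 431 × 1.162 = 500.8 N·m counterclockwise.
Net load moment about support B = 500.8 N·m counterclockwise.
Reaction R at support A is upward at 1.29 m, arm 1.29 m → moment R × 1.29 clockwise.
Setting net torque to zero: R × 1.29 = 500.8 → R = 388 N.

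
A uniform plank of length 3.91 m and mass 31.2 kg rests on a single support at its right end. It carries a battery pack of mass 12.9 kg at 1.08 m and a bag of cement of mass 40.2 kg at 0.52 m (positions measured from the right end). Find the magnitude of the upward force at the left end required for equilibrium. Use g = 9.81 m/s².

Taking torques about the right end:
Beam weight: 31.2 × 9.81 = 306.1 N down at 1.955 m → arm 1.955 m, τ = 306.1 × 1.955 = 598.4 N·m counterclockwise.
Battery pack: 12.9 × 9.81 = 126.5 N down at 1.08 m → arm 1.08 m, τ = 126.5 × 1.08 = 136.6 N·m counterclockwise.
Bag of cement: 40.2 × 9.81 = 394.4 N down at 0.52 m → arm 0.52 m, τ = 394.4 × 0.52 = 205.1 N·m counterclockwise.
Net moment of the loads = 940.1 N·m counterclockwise.
The upward force F acts at the left end, arm 3.91 m, giving F × 3.91 clockwise.
For rotational equilibrium, F × 3.91 = 940.1, so F = 940.1 / 3.91 = 240 N.

F ≈ 240 N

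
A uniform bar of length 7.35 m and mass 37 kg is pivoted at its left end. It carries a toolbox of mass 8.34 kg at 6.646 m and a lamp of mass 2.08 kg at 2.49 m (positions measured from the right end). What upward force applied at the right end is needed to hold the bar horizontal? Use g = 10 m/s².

F ≈ 207 N

About the left end:
Beam weight: 37 × 10 = 370 N down at 3.675 m → arm 3.675 m, τ = 370 × 3.675 = 1360 N·m clockwise.
Toolbox: 8.34 × 10 = 83.4 N down at 6.646 m → arm 0.704 m, τ = 83.4 × 0.704 = 58.71 N·m clockwise.
Lamp: 2.08 × 10 = 20.8 N down at 2.49 m → arm 4.86 m, τ = 20.8 × 4.86 = 101.1 N·m clockwise.
Net moment of the loads = 1520 N·m clockwise.
The upward force F acts at the right end, arm 7.35 m, giving F × 7.35 counterclockwise.
Στ = 0 ⇒ F × 7.35 = 1520 ⇒ F = 1520 / 7.35 = 207 N.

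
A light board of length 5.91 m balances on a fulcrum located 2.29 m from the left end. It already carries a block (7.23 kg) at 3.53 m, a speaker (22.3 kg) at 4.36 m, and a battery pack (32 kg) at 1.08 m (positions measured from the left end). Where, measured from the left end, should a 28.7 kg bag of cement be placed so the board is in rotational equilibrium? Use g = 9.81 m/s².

Take moments about the fulcrum (at 2.29 m from the left end).
Block: 7.23 × 9.81 = 70.93 N down at 3.53 m → arm 1.24 m, τ = 70.93 × 1.24 = 87.95 N·m clockwise.
Speaker: 22.3 × 9.81 = 218.8 N down at 4.36 m → arm 2.07 m, τ = 218.8 × 2.07 = 452.9 N·m clockwise.
Battery pack: 32 × 9.81 = 313.9 N down at 1.08 m → arm 1.21 m, τ = 313.9 × 1.21 = 379.8 N·m counterclockwise.
Net moment of existing loads = 161.1 N·m clockwise.
The bag of cement weighs 28.7 × 9.81 = 281.5 N and must supply an equal counterclockwise moment, so its lever arm about the fulcrum is 161.1 / 281.5 = 0.572 m.
That puts it at 2.29 − 0.572 = 1.72 m from the left end.

x ≈ 1.72 m from the left end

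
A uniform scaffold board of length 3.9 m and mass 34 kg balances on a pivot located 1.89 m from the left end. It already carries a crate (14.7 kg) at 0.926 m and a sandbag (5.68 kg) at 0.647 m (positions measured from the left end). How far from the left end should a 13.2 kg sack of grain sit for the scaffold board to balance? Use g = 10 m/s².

Sum moments about the pivot (at 1.89 m from the left end) (the support reaction has zero arm there).
Beam weight: 34 × 10 = 340 N down at 1.95 m → arm 0.06 m, τ = 340 × 0.06 = 20.4 N·m clockwise.
Crate: 14.7 × 10 = 147 N down at 0.926 m → arm 0.964 m, τ = 147 × 0.964 = 141.7 N·m counterclockwise.
Sandbag: 5.68 × 10 = 56.8 N down at 0.647 m → arm 1.243 m, τ = 56.8 × 1.243 = 70.6 N·m counterclockwise.
Net moment of existing loads = 191.9 N·m counterclockwise.
The sack of grain weighs 13.2 × 10 = 132 N and must supply an equal clockwise moment, so its lever arm about the pivot is 191.9 / 132 = 1.45 m.
That puts it at 1.89 + 1.45 = 3.34 m from the left end.

x ≈ 3.34 m from the left end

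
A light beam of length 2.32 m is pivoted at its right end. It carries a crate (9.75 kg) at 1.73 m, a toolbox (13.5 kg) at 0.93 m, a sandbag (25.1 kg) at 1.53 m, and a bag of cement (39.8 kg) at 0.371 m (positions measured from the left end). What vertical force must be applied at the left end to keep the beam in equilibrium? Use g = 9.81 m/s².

Taking torques about the right end:
Crate: 9.75 × 9.81 = 95.65 N down at 1.73 m → arm 0.59 m, τ = 95.65 × 0.59 = 56.43 N·m counterclockwise.
Toolbox: 13.5 × 9.81 = 132.4 N down at 0.93 m → arm 1.39 m, τ = 132.4 × 1.39 = 184 N·m counterclockwise.
Sandbag: 25.1 × 9.81 = 246.2 N down at 1.53 m → arm 0.79 m, τ = 246.2 × 0.79 = 194.5 N·m counterclockwise.
Bag of cement: 39.8 × 9.81 = 390.4 N down at 0.371 m → arm 1.949 m, τ = 390.4 × 1.949 = 760.9 N·m counterclockwise.
Net moment of the loads = 1196 N·m counterclockwise.
The upward force F acts at the left end, arm 2.32 m, giving F × 2.32 clockwise.
Setting net torque to zero: F × 2.32 = 1196 → F = 1196 / 2.32 = 516 N.

F ≈ 516 N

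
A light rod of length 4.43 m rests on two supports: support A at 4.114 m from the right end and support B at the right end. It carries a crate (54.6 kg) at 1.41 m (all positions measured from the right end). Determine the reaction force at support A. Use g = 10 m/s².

About support B:
Crate: 54.6 × 10 = 546 N down at 1.41 m → arm 1.41 m, τ = 546 × 1.41 = 769.9 N·m counterclockwise.
Net load moment about support B = 769.9 N·m counterclockwise.
Reaction R at support A is upward at 4.114 m, arm 4.114 m → moment R × 4.114 clockwise.
Balancing moments: R × 4.114 = 769.9, giving R = 187 N.

R_A ≈ 187 N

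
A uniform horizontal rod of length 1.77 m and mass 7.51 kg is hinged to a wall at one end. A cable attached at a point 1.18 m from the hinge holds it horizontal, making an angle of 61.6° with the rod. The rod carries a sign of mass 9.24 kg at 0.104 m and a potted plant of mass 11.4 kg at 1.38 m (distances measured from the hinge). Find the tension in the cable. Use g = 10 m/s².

Sum moments about the hinge (the unknown hinge reaction has zero arm there).
Beam weight: 7.51 × 10 = 75.1 N down at 0.885 m → arm 0.885 m, τ = 75.1 × 0.885 = 66.46 N·m clockwise.
Sign: 9.24 × 10 = 92.4 N down at 0.104 m → arm 0.104 m, τ = 92.4 × 0.104 = 9.61 N·m clockwise.
Potted plant: 11.4 × 10 = 114 N down at 1.38 m → arm 1.38 m, τ = 114 × 1.38 = 157.3 N·m clockwise.
Total clockwise load moment = 233.4 N·m.
The cable tension T acts at 1.18 m; only its component perpendicular to the rod, T sinθ, produces torque. sin 61.6° = 0.8796.
For rotational equilibrium, T × 1.18 × 0.8796 = 233.4, so T = 233.4 / 1.038 = 225 N.

T ≈ 225 N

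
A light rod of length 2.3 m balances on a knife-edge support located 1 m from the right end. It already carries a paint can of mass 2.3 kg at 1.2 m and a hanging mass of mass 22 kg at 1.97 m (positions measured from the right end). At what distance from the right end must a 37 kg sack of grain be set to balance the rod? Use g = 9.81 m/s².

Take moments about the knife-edge support (at 1 m from the right end).
Paint can: 2.3 × 9.81 = 22.56 N down at 1.2 m → arm 0.2 m, τ = 22.56 × 0.2 = 4.512 N·m counterclockwise.
Hanging mass: 22 × 9.81 = 215.8 N down at 1.97 m → arm 0.97 m, τ = 215.8 × 0.97 = 209.3 N·m counterclockwise.
Net moment of existing loads = 213.8 N·m counterclockwise.
The sack of grain weighs 37 × 9.81 = 363 N and must supply an equal clockwise moment, so its lever arm about the knife-edge support is 213.8 / 363 = 0.589 m.
That puts it at 1 − 0.589 = 0.411 m from the right end.

x ≈ 0.411 m from the right end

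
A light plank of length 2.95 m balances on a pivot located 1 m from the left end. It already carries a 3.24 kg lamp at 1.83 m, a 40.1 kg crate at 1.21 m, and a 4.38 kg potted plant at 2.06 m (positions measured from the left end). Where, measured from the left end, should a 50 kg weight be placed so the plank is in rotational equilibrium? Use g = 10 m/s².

About the pivot (at 1 m from the left end):
Lamp: 3.24 × 10 = 32.4 N down at 1.83 m → arm 0.83 m, τ = 32.4 × 0.83 = 26.89 N·m clockwise.
Crate: 40.1 × 10 = 401 N down at 1.21 m → arm 0.21 m, τ = 401 × 0.21 = 84.21 N·m clockwise.
Potted plant: 4.38 × 10 = 43.8 N down at 2.06 m → arm 1.06 m, τ = 43.8 × 1.06 = 46.43 N·m clockwise.
Net moment of existing loads = 157.5 N·m clockwise.
The weight weighs 50 × 10 = 500 N and must supply an equal counterclockwise moment, so its lever arm about the pivot is 157.5 / 500 = 0.315 m.
That puts it at 1 − 0.315 = 0.685 m from the left end.

x ≈ 0.685 m from the left end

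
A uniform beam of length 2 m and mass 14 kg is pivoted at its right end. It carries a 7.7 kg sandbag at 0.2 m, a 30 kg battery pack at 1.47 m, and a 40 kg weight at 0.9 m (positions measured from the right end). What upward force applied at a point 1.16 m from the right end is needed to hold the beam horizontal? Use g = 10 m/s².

F ≈ 824 N

Sum moments about the right end (the unknown pivot reaction has zero arm there).
Beam weight: 14 × 10 = 140 N down at 1 m → arm 1 m, τ = 140 × 1 = 140 N·m counterclockwise.
Sandbag: 7.7 × 10 = 77 N down at 0.2 m → arm 0.2 m, τ = 77 × 0.2 = 15.4 N·m counterclockwise.
Battery pack: 30 × 10 = 300 N down at 1.47 m → arm 1.47 m, τ = 300 × 1.47 = 441 N·m counterclockwise.
Weight: 40 × 10 = 400 N down at 0.9 m → arm 0.9 m, τ = 400 × 0.9 = 360 N·m counterclockwise.
Net moment of the loads = 956.4 N·m counterclockwise.
The upward force F acts at a point 1.16 m from the right end, arm 1.16 m, giving F × 1.16 clockwise.
Setting net torque to zero: F × 1.16 = 956.4 → F = 956.4 / 1.16 = 824 N.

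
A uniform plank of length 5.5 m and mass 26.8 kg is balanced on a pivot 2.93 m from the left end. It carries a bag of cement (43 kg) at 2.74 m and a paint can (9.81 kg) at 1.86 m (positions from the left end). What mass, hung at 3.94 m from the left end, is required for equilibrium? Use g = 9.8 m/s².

Taking torques about the pivot (at 2.93 m from the left end):
Beam weight: 26.8 × 9.8 = 262.6 N down at 2.75 m → arm 0.18 m, τ = 262.6 × 0.18 = 47.27 N·m counterclockwise.
Bag of cement: 43 × 9.8 = 421.4 N down at 2.74 m → arm 0.19 m, τ = 421.4 × 0.19 = 80.07 N·m counterclockwise.
Paint can: 9.81 × 9.8 = 96.14 N down at 1.86 m → arm 1.07 m, τ = 96.14 × 1.07 = 102.9 N·m counterclockwise.
Net moment of known loads = 230.2 N·m counterclockwise.
An unknown mass m at 3.94 m has arm 1.01 m; its moment is m·g·1.01 clockwise.
Στ = 0 ⇒ m × 9.8 × 1.01 = 230.2 ⇒ m = 230.2 / (9.8 × 1.01) = 23.3 kg.

m ≈ 23.3 kg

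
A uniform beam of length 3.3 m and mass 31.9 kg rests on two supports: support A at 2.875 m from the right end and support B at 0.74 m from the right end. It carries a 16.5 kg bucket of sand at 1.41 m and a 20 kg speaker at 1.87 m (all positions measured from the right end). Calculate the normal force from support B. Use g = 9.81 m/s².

R_B ≈ 383 N

Taking torques about support A:
Beam weight: 31.9 × 9.81 = 312.9 N down at 1.65 m → arm 1.225 m, τ = 312.9 × 1.225 = 383.3 N·m clockwise.
Bucket of sand: 16.5 × 9.81 = 161.9 N down at 1.41 m → arm 1.465 m, τ = 161.9 × 1.465 = 237.2 N·m clockwise.
Speaker: 20 × 9.81 = 196.2 N down at 1.87 m → arm 1.005 m, τ = 196.2 × 1.005 = 197.2 N·m clockwise.
Net load moment about support A = 817.7 N·m clockwise.
Reaction R at support B is upward at 0.74 m, arm 2.135 m → moment R × 2.135 counterclockwise.
Setting net torque to zero: R × 2.135 = 817.7 → R = 383 N.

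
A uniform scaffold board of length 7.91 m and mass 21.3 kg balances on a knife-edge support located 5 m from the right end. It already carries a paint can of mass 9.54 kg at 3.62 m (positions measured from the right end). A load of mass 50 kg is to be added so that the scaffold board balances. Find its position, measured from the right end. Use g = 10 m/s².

About the knife-edge support (at 5 m from the right end):
Beam weight: 21.3 × 10 = 213 N down at 3.955 m → arm 1.045 m, τ = 213 × 1.045 = 222.6 N·m clockwise.
Paint can: 9.54 × 10 = 95.4 N down at 3.62 m → arm 1.38 m, τ = 95.4 × 1.38 = 131.7 N·m clockwise.
Net moment of existing loads = 354.3 N·m clockwise.
The load weighs 50 × 10 = 500 N and must supply an equal counterclockwise moment, so its lever arm about the knife-edge support is 354.3 / 500 = 0.709 m.
That puts it at 5 + 0.709 = 5.71 m from the right end.

x ≈ 5.71 m from the right end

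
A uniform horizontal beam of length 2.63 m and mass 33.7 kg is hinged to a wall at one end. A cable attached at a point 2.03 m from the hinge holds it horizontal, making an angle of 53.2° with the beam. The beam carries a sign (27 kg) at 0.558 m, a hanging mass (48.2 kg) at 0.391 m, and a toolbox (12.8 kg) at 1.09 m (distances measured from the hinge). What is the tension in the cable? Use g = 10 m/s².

Sum moments about the hinge (the unknown hinge reaction has zero arm there).
Beam weight: 33.7 × 10 = 337 N down at 1.315 m → arm 1.315 m, τ = 337 × 1.315 = 443.2 N·m clockwise.
Sign: 27 × 10 = 270 N down at 0.558 m → arm 0.558 m, τ = 270 × 0.558 = 150.7 N·m clockwise.
Hanging mass: 48.2 × 10 = 482 N down at 0.391 m → arm 0.391 m, τ = 482 × 0.391 = 188.5 N·m clockwise.
Toolbox: 12.8 × 10 = 128 N down at 1.09 m → arm 1.09 m, τ = 128 × 1.09 = 139.5 N·m clockwise.
Total clockwise load moment = 921.9 N·m.
The cable tension T acts at 2.03 m; only its component perpendicular to the beam, T sinθ, produces torque. sin 53.2° = 0.8007.
Balancing moments: T × 2.03 × 0.8007 = 921.9, giving T = 921.9 / 1.625 = 567 N.

T ≈ 567 N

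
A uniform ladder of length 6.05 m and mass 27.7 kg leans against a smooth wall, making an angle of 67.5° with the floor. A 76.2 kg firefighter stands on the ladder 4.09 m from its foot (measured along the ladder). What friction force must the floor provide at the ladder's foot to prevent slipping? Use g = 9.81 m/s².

f ≈ 266 N

About the foot of the ladder:
Ladder weight 27.7×9.81 = 271.7 N acts at 3.025 m along the ladder; its horizontal arm is 3.025·cos67.5° = 1.158 m → τ = 314.6 N·m clockwise.
Firefighter: 76.2×9.81 = 747.5 N at 4.09 m → arm 1.565 m → τ = 1170 N·m clockwise.
Wall normal N acts horizontally at the top; its moment arm is the height L sinθ = 6.05·sin67.5° = 5.589 m, counterclockwise.
Balancing moments: N × 5.589 = 1485, giving N = 266 N.
ΣFx = 0: friction at the foot balances the wall's push, so f = N_wall = 266 N.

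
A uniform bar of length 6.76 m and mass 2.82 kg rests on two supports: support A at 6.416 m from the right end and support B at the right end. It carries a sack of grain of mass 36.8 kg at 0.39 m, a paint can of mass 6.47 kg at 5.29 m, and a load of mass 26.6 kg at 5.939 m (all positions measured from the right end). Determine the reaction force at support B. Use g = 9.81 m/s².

Taking torques about support A:
Beam weight: 2.82 × 9.81 = 27.66 N down at 3.38 m → arm 3.036 m, τ = 27.66 × 3.036 = 83.98 N·m clockwise.
Sack of grain: 36.8 × 9.81 = 361 N down at 0.39 m → arm 6.026 m, τ = 361 × 6.026 = 2175 N·m clockwise.
Paint can: 6.47 × 9.81 = 63.47 N down at 5.29 m → arm 1.126 m, τ = 63.47 × 1.126 = 71.47 N·m clockwise.
Load: 26.6 × 9.81 = 260.9 N down at 5.939 m → arm 0.477 m, τ = 260.9 × 0.477 = 124.4 N·m clockwise.
Net load moment about support A = 2455 N·m clockwise.
Reaction R at support B is upward at 0 m, arm 6.416 m → moment R × 6.416 counterclockwise.
Setting net torque to zero: R × 6.416 = 2455 → R = 383 N.

R_B ≈ 383 N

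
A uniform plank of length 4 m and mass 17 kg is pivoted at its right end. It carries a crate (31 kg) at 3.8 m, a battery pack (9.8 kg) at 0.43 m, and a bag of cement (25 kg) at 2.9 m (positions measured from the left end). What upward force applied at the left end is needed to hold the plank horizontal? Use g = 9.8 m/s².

About the right end:
Beam weight: 17 × 9.8 = 166.6 N down at 2 m → arm 2 m, τ = 166.6 × 2 = 333.2 N·m counterclockwise.
Crate: 31 × 9.8 = 303.8 N down at 3.8 m → arm 0.2 m, τ = 303.8 × 0.2 = 60.76 N·m counterclockwise.
Battery pack: 9.8 × 9.8 = 96.04 N down at 0.43 m → arm 3.57 m, τ = 96.04 × 3.57 = 342.9 N·m counterclockwise.
Bag of cement: 25 × 9.8 = 245 N down at 2.9 m → arm 1.1 m, τ = 245 × 1.1 = 269.5 N·m counterclockwise.
Net moment of the loads = 1006 N·m counterclockwise.
The upward force F acts at the left end, arm 4 m, giving F × 4 clockwise.
Balancing moments: F × 4 = 1006, giving F = 1006 / 4 = 252 N.

F ≈ 252 N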